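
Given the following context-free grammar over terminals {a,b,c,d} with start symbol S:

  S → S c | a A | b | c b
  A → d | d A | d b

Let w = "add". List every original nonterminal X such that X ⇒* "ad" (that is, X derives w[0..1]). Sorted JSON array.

CNF form of G:
  S -> S T2 | T2 T1 | T3 A | b
  A -> T0 A | T0 T1 | d
  T0 -> d
  T1 -> b
  T2 -> c
  T3 -> a

Fill CYK table bottom-up (cells [i..j] with 0 ≤ i ≤ j ≤ 1 only):
  T[0,0] 'a' = {T3}  orig:{}
  T[1,1] 'd' = {A,T0}  orig:{A}
  T[0,1] 'ad' = {S}

Original NTs in T[0,1] deriving "ad": ["S"]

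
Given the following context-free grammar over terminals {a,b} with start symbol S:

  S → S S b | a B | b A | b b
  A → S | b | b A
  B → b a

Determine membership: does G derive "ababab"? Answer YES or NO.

Convert to CNF:
  S -> S X3 | T0 A | T0 T0 | T1 B
  A -> S X2 | T0 A | T0 T0 | T1 B | b
  B -> T0 T1
  T0 -> b
  T1 -> a
  X2 -> S T0
  X3 -> S T0

CYK fill:
  cell(0,0) a: {T1}  orig:{}
  cell(1,1) b: {A,T0}  orig:{A}
  cell(2,2) a: {T1}  orig:{}
  cell(3,3) b: {A,T0}  orig:{A}
  cell(4,4) a: {T1}  orig:{}
  cell(5,5) b: {A,T0}  orig:{A}
  cell(0,1) ab: ∅
  cell(1,2) ba: {B}
  cell(2,3) ab: ∅
  cell(3,4) ba: {B}
  cell(4,5) ab: ∅
  cell(0,2) aba: {A,S}
  cell(1,3) bab: ∅
  cell(2,4) aba: {A,S}
  cell(3,5) bab: ∅
  cell(0,3) abab: {X2,X3}  orig:{}
  cell(1,4) baba: {A,S}
  cell(2,5) abab: {X2,X3}  orig:{}
  cell(0,4) ababa: ∅
  cell(1,5) babab: {X2,X3}  orig:{}
  cell(0,5) ababab: ∅

S ∉ T[0,5] ⇒ NO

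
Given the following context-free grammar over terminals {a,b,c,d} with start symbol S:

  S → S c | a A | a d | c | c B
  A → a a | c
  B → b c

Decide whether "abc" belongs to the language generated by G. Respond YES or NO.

CNF form of G:
  S -> S T2 | T0 A | T0 T3 | T2 B | c
  A -> T0 T0 | c
  B -> T1 T2
  T0 -> a
  T1 -> b
  T2 -> c
  T3 -> d

Fill CYK table bottom-up:
  T[0,0] 'a' = {T0}  orig:{}
  T[1,1] 'b' = {T1}  orig:{}
  T[2,2] 'c' = {A,S,T2}  orig:{A,S}
  T[0,1] 'ab' = ∅
  T[1,2] 'bc' = {B}
  T[0,2] 'abc' = ∅

S ∉ T[0,2] ⇒ NO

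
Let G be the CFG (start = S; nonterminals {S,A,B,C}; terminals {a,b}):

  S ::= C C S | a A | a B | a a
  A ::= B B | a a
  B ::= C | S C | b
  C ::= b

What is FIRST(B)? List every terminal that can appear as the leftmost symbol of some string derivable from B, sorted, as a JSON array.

FIRST sets, iterate to fixpoint:
round 1:
  A via A→a a: +{a}
  B via B→b: +{b}
  C via C→b: +{b}
  S via S→C C S: +{b}
  S via S→a A: +{a}
  S: {a,b}  A: {a}  B: {b}  C: {b}
round 2:
  A via A→B B: +{b}
  B via B→S C: +{a}
  S: {a,b}  A: {a,b}  B: {a,b}  C: {b}
round 3: — fixpoint
  S: {a,b}  A: {a,b}  B: {a,b}  C: {b}

FIRST(B) = ["a", "b"]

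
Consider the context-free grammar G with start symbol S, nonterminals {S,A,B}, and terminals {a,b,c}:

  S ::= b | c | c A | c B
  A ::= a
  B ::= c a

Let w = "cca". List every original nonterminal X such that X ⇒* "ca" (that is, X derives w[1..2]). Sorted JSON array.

CNF form of G:
  S -> T0 A | T0 B | b | c
  A -> a
  B -> T0 T1
  T0 -> c
  T1 -> a

CYK table (by increasing span) (cells [i..j] with 1 ≤ i ≤ j ≤ 2 only):
  T[1,1] 'c' = {S,T0}  orig:{S}
  T[2,2] 'a' = {A,T1}  orig:{A}
  T[1,2] 'ca' = {B,S}

Original NTs in T[1,2] deriving "ca": ["B", "S"]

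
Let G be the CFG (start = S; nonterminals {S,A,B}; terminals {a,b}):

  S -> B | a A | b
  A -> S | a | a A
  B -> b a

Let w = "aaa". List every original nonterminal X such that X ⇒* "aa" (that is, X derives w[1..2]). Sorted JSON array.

Convert to CNF:
  S -> T0 A | T1 T0 | b
  A -> T0 A | T1 T0 | a | b
  B -> T1 T0
  T0 -> a
  T1 -> b

CYK fill — only the sub-triangle for w[1..2]:
  cell(1,1) a: {A,T0}  orig:{A}
  cell(2,2) a: {A,T0}  orig:{A}
  cell(1,2) aa: {A,S}

Original NTs in T[1,2] deriving "aa": ["A", "S"]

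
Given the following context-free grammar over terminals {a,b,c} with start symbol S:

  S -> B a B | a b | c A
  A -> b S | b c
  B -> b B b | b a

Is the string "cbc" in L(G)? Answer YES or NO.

Convert to CNF:
  S -> B X4 | T1 A | T2 T0
  A -> T0 S | T0 T1
  B -> T0 T2 | T0 X3
  T0 -> b
  T1 -> c
  T2 -> a
  X3 -> B T0
  X4 -> T2 B

CYK table (by increasing span):
  T[0,0] 'c' = {T1}  orig:{}
  T[1,1] 'b' = {T0}  orig:{}
  T[2,2] 'c' = {T1}  orig:{}
  T[0,1] 'cb' = ∅
  T[1,2] 'bc' = {A}
  T[0,2] 'cbc' = {S}

S ∈ T[0,2] ⇒ YES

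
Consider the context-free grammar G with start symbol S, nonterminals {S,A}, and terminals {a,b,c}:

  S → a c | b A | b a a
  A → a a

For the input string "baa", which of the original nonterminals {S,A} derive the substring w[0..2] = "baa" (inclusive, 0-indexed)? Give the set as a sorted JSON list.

CNF form of G:
  S -> T0 T1 | T2 A | T2 X3
  A -> T0 T0
  T0 -> a
  T1 -> c
  T2 -> b
  X3 -> T0 T0

Fill CYK table bottom-up (cells [i..j] with 0 ≤ i ≤ j ≤ 2 only):
  [0..0]={T2}  "b"  orig:{}
  [1..1]={T0}  "a"  orig:{}
  [2..2]={T0}  "a"  orig:{}
  [0..1]=∅  "ba"
  [1..2]={A,X3}  "aa"  orig:{A}
  [0..2]={S}  "baa"

Original NTs in T[0,2] deriving "baa": ["S"]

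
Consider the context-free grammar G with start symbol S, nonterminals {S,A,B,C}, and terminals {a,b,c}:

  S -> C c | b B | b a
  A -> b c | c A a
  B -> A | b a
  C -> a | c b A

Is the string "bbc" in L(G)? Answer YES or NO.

CNF form of G:
  S -> C T1 | T0 B | T0 T2
  A -> T0 T1 | T1 X3
  B -> T0 T1 | T0 T2 | T1 X4
  C -> T1 X5 | a
  T0 -> b
  T1 -> c
  T2 -> a
  X3 -> A T2
  X4 -> A T2
  X5 -> T0 A

CYK fill:
  cell(0,0) b: {T0}  orig:{}
  cell(1,1) b: {T0}  orig:{}
  cell(2,2) c: {T1}  orig:{}
  cell(0,1) bb: ∅
  cell(1,2) bc: {A,B}
  cell(0,2) bbc: {S,X5}  orig:{S}

S ∈ T[0,2] ⇒ YES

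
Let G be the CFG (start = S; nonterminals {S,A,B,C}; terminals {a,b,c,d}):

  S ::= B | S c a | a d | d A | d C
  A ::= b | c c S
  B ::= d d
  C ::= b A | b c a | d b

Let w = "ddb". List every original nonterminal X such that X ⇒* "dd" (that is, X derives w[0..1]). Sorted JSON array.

Convert to CNF:
  S -> S X6 | T1 A | T1 C | T1 T1 | T3 T1
  A -> T0 X4 | b
  B -> T1 T1
  C -> T1 T2 | T2 A | T2 X5
  T0 -> c
  T1 -> d
  T2 -> b
  T3 -> a
  X4 -> T0 S
  X5 -> T0 T3
  X6 -> T0 T3

CYK table (by increasing span), restricted to cells inside w[0..1]:
  cell(0,0) d: {T1}  orig:{}
  cell(1,1) d: {T1}  orig:{}
  cell(0,1) dd: {B,S}

Original NTs in T[0,1] deriving "dd": ["B", "S"]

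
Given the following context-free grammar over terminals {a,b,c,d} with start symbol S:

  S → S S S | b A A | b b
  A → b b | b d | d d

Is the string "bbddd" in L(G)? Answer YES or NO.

Convert to CNF:
  S -> S X2 | T0 T0 | T0 X3
  A -> T0 T0 | T0 T1 | T1 T1
  T0 -> b
  T1 -> d
  X2 -> S S
  X3 -> A A

Fill CYK table bottom-up:
  [0..0]={T0}  "b"  orig:{}
  [1..1]={T0}  "b"  orig:{}
  [2..2]={T1}  "d"  orig:{}
  [3..3]={T1}  "d"  orig:{}
  [4..4]={T1}  "d"  orig:{}
  [0..1]={A,S}  "bb"
  [1..2]={A}  "bd"
  [2..3]={A}  "dd"
  [3..4]={A}  "dd"
  [0..2]=∅  "bbd"
  [1..3]=∅  "bdd"
  [2..4]=∅  "ddd"
  [0..3]={X3}  "bbdd"  orig:{}
  [1..4]={X3}  "bddd"  orig:{}
  [0..4]={S}  "bbddd"

S ∈ T[0,4] ⇒ YES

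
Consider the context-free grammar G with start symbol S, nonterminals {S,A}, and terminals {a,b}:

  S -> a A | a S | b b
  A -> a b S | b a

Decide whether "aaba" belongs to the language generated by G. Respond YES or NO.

CNF form of G:
  S -> T0 A | T0 S | T1 T1
  A -> T0 X2 | T1 T0
  T0 -> a
  T1 -> b
  X2 -> T1 S

CYK table (by increasing span):
  T[0,0] 'a' = {T0}  orig:{}
  T[1,1] 'a' = {T0}  orig:{}
  T[2,2] 'b' = {T1}  orig:{}
  T[3,3] 'a' = {T0}  orig:{}
  T[0,1] 'aa' = ∅
  T[1,2] 'ab' = ∅
  T[2,3] 'ba' = {A}
  T[0,2] 'aab' = ∅
  T[1,3] 'aba' = {S}
  T[0,3] 'aaba' = {S}

S ∈ T[0,3] ⇒ YES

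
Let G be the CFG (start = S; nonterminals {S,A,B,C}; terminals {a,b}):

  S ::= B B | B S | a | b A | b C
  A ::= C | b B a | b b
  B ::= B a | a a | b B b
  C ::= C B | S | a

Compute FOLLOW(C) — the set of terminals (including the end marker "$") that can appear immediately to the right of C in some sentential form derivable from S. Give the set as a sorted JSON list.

FIRST sets, iterate to fixpoint:
iter 1:
  A via A→b B a: +{b}
  B via B→a a: +{a}
  B via B→b B b: +{b}
  C via C→a: +{a}
  S via S→B B: +{a,b}
  S: {a,b}  A: {b}  B: {a,b}  C: {a}
iter 2:
  A via A→C: +{a}
  C via C→S: +{b}
  S: {a,b}  A: {a,b}  B: {a,b}  C: {a,b}
iter 3: — fixpoint
  S: {a,b}  A: {a,b}  B: {a,b}  C: {a,b}

FOLLOW sets:
FOLLOW(S) := {$}
iter 1:
  A→b B a: FOLLOW(B) ⊇ FIRST(a) = {a}; new: +{a}
  B→b B b: FOLLOW(B) ⊇ FIRST(b) = {b}; new: +{b}
  C→C B: FOLLOW(C) ⊇ FIRST(B) = {a,b}; new: +{a,b}
  C→S: FOLLOW(S) ⊇ FOLLOW(C) ⊇ {a,b}; new: +{a,b}
  S→B B: FOLLOW(B) ⊇ FOLLOW(S) ⊇ {$,a,b}; new: +{$}
  S→b A: FOLLOW(A) ⊇ FOLLOW(S) ⊇ {$,a,b}; new: +{$,a,b}
  S→b C: FOLLOW(C) ⊇ FOLLOW(S) ⊇ {$,a,b}; new: +{$}
  S: {$,a,b}  A: {$,a,b}  B: {$,a,b}  C: {$,a,b}
iter 2: done
  S: {$,a,b}  A: {$,a,b}  B: {$,a,b}  C: {$,a,b}

FOLLOW(C) = ["$", "a", "b"]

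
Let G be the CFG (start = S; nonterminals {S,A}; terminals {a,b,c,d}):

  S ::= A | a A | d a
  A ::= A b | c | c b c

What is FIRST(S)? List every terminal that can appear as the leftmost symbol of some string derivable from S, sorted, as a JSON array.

FIRST iteration:
iter 1:
  A via A→c: +{c}
  S via S→A: +{c}
  S via S→a A: +{a}
  S via S→d a: +{d}
  FIRST[S]={a,c,d}  FIRST[A]={c}
iter 2: (stable)
  FIRST[S]={a,c,d}  FIRST[A]={c}

FIRST(S) = ["a", "c", "d"]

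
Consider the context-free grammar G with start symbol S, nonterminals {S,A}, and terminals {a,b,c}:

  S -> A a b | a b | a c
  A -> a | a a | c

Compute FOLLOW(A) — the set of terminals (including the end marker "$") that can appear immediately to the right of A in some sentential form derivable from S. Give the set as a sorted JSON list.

Compute FIRST by fixpoint:
[1]
  A via A→a: +{a}
  A via A→c: +{c}
  S via S→A a b: +{a,c}
  FIRST(S)={a,c}  FIRST(A)={a,c}
[2] (stable)
  FIRST(S)={a,c}  FIRST(A)={a,c}

FOLLOW sets:
seed FOLLOW(S) with $
round 1:
  S→A a b: FOLLOW(A) ⊇ FIRST(a) = {a}; new: +{a}
  FOLLOW[S]={$}  FOLLOW[A]={a}
round 2: (no change)
  FOLLOW[S]={$}  FOLLOW[A]={a}

FOLLOW(A) = ["a"]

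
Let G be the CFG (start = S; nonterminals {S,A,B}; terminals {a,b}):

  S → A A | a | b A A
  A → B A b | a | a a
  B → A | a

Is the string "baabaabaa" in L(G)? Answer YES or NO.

CNF form of G:
  S -> A A | T0 X4 | a
  A -> B X2 | T1 T1 | a
  B -> B X3 | T1 T1 | a
  T0 -> b
  T1 -> a
  X2 -> A T0
  X3 -> A T0
  X4 -> A A

CYK table (by increasing span):
  T[0,0] 'b' = {T0}  orig:{}
  T[1,1] 'a' = {A,B,S,T1}  orig:{A,B,S}
  T[2,2] 'a' = {A,B,S,T1}  orig:{A,B,S}
  T[3,3] 'b' = {T0}  orig:{}
  T[4,4] 'a' = {A,B,S,T1}  orig:{A,B,S}
  T[5,5] 'a' = {A,B,S,T1}  orig:{A,B,S}
  T[6,6] 'b' = {T0}  orig:{}
  T[7,7] 'a' = {A,B,S,T1}  orig:{A,B,S}
  T[8,8] 'a' = {A,B,S,T1}  orig:{A,B,S}
  T[0,1] 'ba' = ∅
  T[1,2] 'aa' = {A,B,S,X4}  orig:{A,B,S}
  T[2,3] 'ab' = {X2,X3}  orig:{}
  T[3,4] 'ba' = ∅
  T[4,5] 'aa' = {A,B,S,X4}  orig:{A,B,S}
  T[5,6] 'ab' = {X2,X3}  orig:{}
  T[6,7] 'ba' = ∅
  T[7,8] 'aa' = {A,B,S,X4}  orig:{A,B,S}
  T[0,2] 'baa' = {S}
  T[1,3] 'aab' = {A,B,X2,X3}  orig:{A,B}
  T[2,4] 'aba' = ∅
  T[3,5] 'baa' = {S}
  T[4,6] 'aab' = {A,B,X2,X3}  orig:{A,B}
  T[5,7] 'aba' = ∅
  T[6,8] 'baa' = {S}
  T[0,3] 'baab' = ∅
  T[1,4] 'aaba' = {S,X4}  orig:{S}
  T[2,5] 'abaa' = ∅
  T[3,6] 'baab' = ∅
  T[4,7] 'aaba' = {S,X4}  orig:{S}
  T[5,8] 'abaa' = ∅
  T[0,4] 'baaba' = {S}
  T[1,5] 'aabaa' = {S,X4}  orig:{S}
  T[2,6] 'abaab' = ∅
  T[3,7] 'baaba' = {S}
  T[4,8] 'aabaa' = {S,X4}  orig:{S}
  T[0,5] 'baabaa' = {S}
  T[1,6] 'aabaab' = {A,B,S,X4}  orig:{A,B,S}
  T[2,7] 'abaaba' = ∅
  T[3,8] 'baabaa' = {S}
  T[0,6] 'baabaab' = {S}
  T[1,7] 'aabaaba' = {S,X4}  orig:{S}
  T[2,8] 'abaabaa' = ∅
  T[0,7] 'baabaaba' = {S}
  T[1,8] 'aabaabaa' = {S,X4}  orig:{S}
  T[0,8] 'baabaabaa' = {S}

S ∈ T[0,8] ⇒ YES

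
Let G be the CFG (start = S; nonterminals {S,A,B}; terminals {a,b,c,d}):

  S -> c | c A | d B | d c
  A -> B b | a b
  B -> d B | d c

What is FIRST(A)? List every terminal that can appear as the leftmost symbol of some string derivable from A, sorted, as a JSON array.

FIRST sets, iterate to fixpoint:
[1]
  A via A→a b: +{a}
  B via B→d B: +{d}
  S via S→c: +{c}
  S via S→d B: +{d}
  S: {c,d}  A: {a}  B: {d}
[2]
  A via A→B b: +{d}
  S: {c,d}  A: {a,d}  B: {d}
[3] — fixpoint
  S: {c,d}  A: {a,d}  B: {d}

FIRST(A) = ["a", "d"]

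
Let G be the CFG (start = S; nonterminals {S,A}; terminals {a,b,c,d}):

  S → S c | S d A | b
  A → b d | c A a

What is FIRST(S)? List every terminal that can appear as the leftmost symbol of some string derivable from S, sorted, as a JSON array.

FIRST sets, iterate to fixpoint:
pass 1:
  A via A→b d: +{b}
  A via A→c A a: +{c}
  S via S→b: +{b}
  S: {b}  A: {b,c}
pass 2: (stable)
  S: {b}  A: {b,c}

FIRST(S) = ["b"]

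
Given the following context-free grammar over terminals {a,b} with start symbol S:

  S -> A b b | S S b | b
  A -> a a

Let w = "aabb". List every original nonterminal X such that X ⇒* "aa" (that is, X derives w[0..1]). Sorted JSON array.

Convert to CNF:
  S -> A X2 | S X3 | b
  A -> T0 T0
  T0 -> a
  T1 -> b
  X2 -> T1 T1
  X3 -> S T1

CYK table (by increasing span) (cells [i..j] with 0 ≤ i ≤ j ≤ 1 only):
  T[0,0] 'a' = {T0}  orig:{}
  T[1,1] 'a' = {T0}  orig:{}
  T[0,1] 'aa' = {A}

Original NTs in T[0,1] deriving "aa": ["A"]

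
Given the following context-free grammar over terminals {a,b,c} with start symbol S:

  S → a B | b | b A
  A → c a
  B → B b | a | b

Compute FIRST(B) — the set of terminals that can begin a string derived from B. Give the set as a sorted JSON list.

FIRST sets, iterate to fixpoint:
pass 1:
  A via A→c a: +{c}
  B via B→a: +{a}
  B via B→b: +{b}
  S via S→a B: +{a}
  S via S→b: +{b}
  FIRST(S)={a,b}  FIRST(A)={c}  FIRST(B)={a,b}
pass 2: — fixpoint
  FIRST(S)={a,b}  FIRST(A)={c}  FIRST(B)={a,b}

FIRST(B) = ["a", "b"]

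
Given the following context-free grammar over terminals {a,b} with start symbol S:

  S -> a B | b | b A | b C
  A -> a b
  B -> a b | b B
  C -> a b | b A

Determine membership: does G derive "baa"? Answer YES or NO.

CNF form of G:
  S -> T0 B | T1 A | T1 C | b
  A -> T0 T1
  B -> T0 T1 | T1 B
  C -> T0 T1 | T1 A
  T0 -> a
  T1 -> b

CYK fill:
  cell(0,0) b: {S,T1}  orig:{S}
  cell(1,1) a: {T0}  orig:{}
  cell(2,2) a: {T0}  orig:{}
  cell(0,1) ba: ∅
  cell(1,2) aa: ∅
  cell(0,2) baa: ∅

S ∉ T[0,2] ⇒ NO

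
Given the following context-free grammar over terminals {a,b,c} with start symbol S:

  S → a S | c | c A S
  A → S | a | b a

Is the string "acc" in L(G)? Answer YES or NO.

Convert to CNF:
  S -> T0 S | T2 X4 | c
  A -> T0 S | T1 T0 | T2 X3 | a | c
  T0 -> a
  T1 -> b
  T2 -> c
  X3 -> A S
  X4 -> A S

CYK table (by increasing span):
  T[0,0] 'a' = {A,T0}  orig:{A}
  T[1,1] 'c' = {A,S,T2}  orig:{A,S}
  T[2,2] 'c' = {A,S,T2}  orig:{A,S}
  T[0,1] 'ac' = {A,S,X3,X4}  orig:{A,S}
  T[1,2] 'cc' = {X3,X4}  orig:{}
  T[0,2] 'acc' = {X3,X4}  orig:{}

S ∉ T[0,2] ⇒ NO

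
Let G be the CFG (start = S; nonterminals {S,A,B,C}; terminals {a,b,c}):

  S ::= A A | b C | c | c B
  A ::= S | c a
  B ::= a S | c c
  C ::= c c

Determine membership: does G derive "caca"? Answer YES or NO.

Convert to CNF:
  S -> A A | T0 C | T1 B | c
  A -> A A | T0 C | T1 B | T1 T2 | c
  B -> T1 T1 | T2 S
  C -> T1 T1
  T0 -> b
  T1 -> c
  T2 -> a

CYK fill:
  cell(0,0) c: {A,S,T1}  orig:{A,S}
  cell(1,1) a: {T2}  orig:{}
  cell(2,2) c: {A,S,T1}  orig:{A,S}
  cell(3,3) a: {T2}  orig:{}
  cell(0,1) ca: {A}
  cell(1,2) ac: {B}
  cell(2,3) ca: {A}
  cell(0,2) cac: {A,S}
  cell(1,3) aca: ∅
  cell(0,3) caca: {A,S}

S ∈ T[0,3] ⇒ YES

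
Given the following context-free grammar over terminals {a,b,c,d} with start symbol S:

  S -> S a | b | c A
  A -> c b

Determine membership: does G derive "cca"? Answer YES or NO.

CNF form of G:
  S -> S T2 | T0 A | b
  A -> T0 T1
  T0 -> c
  T1 -> b
  T2 -> a

CYK fill:
  T[0,0] 'c' = {T0}  orig:{}
  T[1,1] 'c' = {T0}  orig:{}
  T[2,2] 'a' = {T2}  orig:{}
  T[0,1] 'cc' = ∅
  T[1,2] 'ca' = ∅
  T[0,2] 'cca' = ∅

S ∉ T[0,2] ⇒ NO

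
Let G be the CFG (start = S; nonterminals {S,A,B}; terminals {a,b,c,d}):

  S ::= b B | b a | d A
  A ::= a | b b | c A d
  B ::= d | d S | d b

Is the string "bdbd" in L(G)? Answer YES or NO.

Convert to CNF:
  S -> T0 B | T0 T3 | T2 A
  A -> T0 T0 | T1 X4 | a
  B -> T2 S | T2 T0 | d
  T0 -> b
  T1 -> c
  T2 -> d
  T3 -> a
  X4 -> A T2

CYK table (by increasing span):
  [0..0]={T0}  "b"  orig:{}
  [1..1]={B,T2}  "d"  orig:{B}
  [2..2]={T0}  "b"  orig:{}
  [3..3]={B,T2}  "d"  orig:{B}
  [0..1]={S}  "bd"
  [1..2]={B}  "db"
  [2..3]={S}  "bd"
  [0..2]={S}  "bdb"
  [1..3]={B}  "dbd"
  [0..3]={S}  "bdbd"

S ∈ T[0,3] ⇒ YES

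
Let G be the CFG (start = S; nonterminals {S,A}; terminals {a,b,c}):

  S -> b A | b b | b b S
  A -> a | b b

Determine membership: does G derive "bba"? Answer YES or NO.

Convert to CNF:
  S -> T0 A | T0 T0 | T0 X1
  A -> T0 T0 | a
  T0 -> b
  X1 -> T0 S

CYK fill:
  T[0,0] 'b' = {T0}  orig:{}
  T[1,1] 'b' = {T0}  orig:{}
  T[2,2] 'a' = {A}
  T[0,1] 'bb' = {A,S}
  T[1,2] 'ba' = {S}
  T[0,2] 'bba' = {X1}  orig:{}

S ∉ T[0,2] ⇒ NO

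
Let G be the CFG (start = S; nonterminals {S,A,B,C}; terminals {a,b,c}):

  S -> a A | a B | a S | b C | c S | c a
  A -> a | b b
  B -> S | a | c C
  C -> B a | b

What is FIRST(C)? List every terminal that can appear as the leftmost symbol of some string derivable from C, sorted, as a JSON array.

FIRST iteration:
iter 1:
  A via A→a: +{a}
  A via A→b b: +{b}
  B via B→a: +{a}
  B via B→c C: +{c}
  C via C→B a: +{a,c}
  C via C→b: +{b}
  S via S→a A: +{a}
  S via S→b C: +{b}
  S via S→c S: +{c}
  FIRST[S]={a,b,c}  FIRST[A]={a,b}  FIRST[B]={a,c}  FIRST[C]={a,b,c}
iter 2:
  B via B→S: +{b}
  FIRST[S]={a,b,c}  FIRST[A]={a,b}  FIRST[B]={a,b,c}  FIRST[C]={a,b,c}
iter 3: — fixpoint
  FIRST[S]={a,b,c}  FIRST[A]={a,b}  FIRST[B]={a,b,c}  FIRST[C]={a,b,c}

FIRST(C) = ["a", "b", "c"]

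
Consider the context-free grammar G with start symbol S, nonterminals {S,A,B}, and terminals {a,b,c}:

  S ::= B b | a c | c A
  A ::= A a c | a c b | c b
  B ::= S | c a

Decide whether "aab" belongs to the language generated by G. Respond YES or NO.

CNF form of G:
  S -> B T2 | T0 T1 | T1 A
  A -> A X3 | T0 X4 | T1 T2
  B -> B T2 | T0 T1 | T1 A | T1 T0
  T0 -> a
  T1 -> c
  T2 -> b
  X3 -> T0 T1
  X4 -> T1 T2

CYK fill:
  T[0,0] 'a' = {T0}  orig:{}
  T[1,1] 'a' = {T0}  orig:{}
  T[2,2] 'b' = {T2}  orig:{}
  T[0,1] 'aa' = ∅
  T[1,2] 'ab' = ∅
  T[0,2] 'aab' = ∅

S ∉ T[0,2] ⇒ NO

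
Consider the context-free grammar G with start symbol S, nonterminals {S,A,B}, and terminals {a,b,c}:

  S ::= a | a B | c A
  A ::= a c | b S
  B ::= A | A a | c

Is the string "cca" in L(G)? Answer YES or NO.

CNF form of G:
  S -> T0 B | T1 A | a
  A -> T0 T1 | T2 S
  B -> A T0 | T0 T1 | T2 S | c
  T0 -> a
  T1 -> c
  T2 -> b

Fill CYK table bottom-up:
  T[0,0] 'c' = {B,T1}  orig:{B}
  T[1,1] 'c' = {B,T1}  orig:{B}
  T[2,2] 'a' = {S,T0}  orig:{S}
  T[0,1] 'cc' = ∅
  T[1,2] 'ca' = ∅
  T[0,2] 'cca' = ∅

S ∉ T[0,2] ⇒ NO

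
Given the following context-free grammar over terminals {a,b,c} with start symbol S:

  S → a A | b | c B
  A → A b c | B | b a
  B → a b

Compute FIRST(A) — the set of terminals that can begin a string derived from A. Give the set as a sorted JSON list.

Compute FIRST by fixpoint:
[1]
  A via A→b a: +{b}
  B via B→a b: +{a}
  S via S→a A: +{a}
  S via S→b: +{b}
  S via S→c B: +{c}
  S: {a,b,c}  A: {b}  B: {a}
[2]
  A via A→B: +{a}
  S: {a,b,c}  A: {a,b}  B: {a}
[3] (stable)
  S: {a,b,c}  A: {a,b}  B: {a}

FIRST(A) = ["a", "b"]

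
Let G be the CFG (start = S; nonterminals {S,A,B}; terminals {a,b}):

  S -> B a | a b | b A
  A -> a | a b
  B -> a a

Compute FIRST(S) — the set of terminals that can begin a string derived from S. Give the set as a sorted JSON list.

Compute FIRST by fixpoint:
pass 1:
  A via A→a: +{a}
  B via B→a a: +{a}
  S via S→B a: +{a}
  S via S→b A: +{b}
  S: {a,b}  A: {a}  B: {a}
pass 2: (no change)
  S: {a,b}  A: {a}  B: {a}

FIRST(S) = ["a", "b"]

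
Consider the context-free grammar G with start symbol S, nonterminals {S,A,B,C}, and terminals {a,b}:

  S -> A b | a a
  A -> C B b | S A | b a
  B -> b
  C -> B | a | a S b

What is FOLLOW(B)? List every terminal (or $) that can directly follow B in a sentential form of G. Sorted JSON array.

Compute FIRST by fixpoint:
pass 1:
  A via A→b a: +{b}
  B via B→b: +{b}
  C via C→B: +{b}
  C via C→a: +{a}
  S via S→A b: +{b}
  S via S→a a: +{a}
  FIRST[S]={a,b}  FIRST[A]={b}  FIRST[B]={b}  FIRST[C]={a,b}
pass 2:
  A via A→C B b: +{a}
  FIRST[S]={a,b}  FIRST[A]={a,b}  FIRST[B]={b}  FIRST[C]={a,b}
pass 3: (stable)
  FIRST[S]={a,b}  FIRST[A]={a,b}  FIRST[B]={b}  FIRST[C]={a,b}

Compute FOLLOW by fixpoint:
initialize: $ ∈ FOLLOW(S)
pass 1:
  A→C B b: FOLLOW(C) ⊇ FIRST(B) = {b}; new: +{b}
  A→C B b: FOLLOW(B) ⊇ FIRST(b) = {b}; new: +{b}
  A→S A: FOLLOW(S) ⊇ FIRST(A) = {a,b}; new: +{a,b}
  S→A b: FOLLOW(A) ⊇ FIRST(b) = {b}; new: +{b}
  S: {$,a,b}  A: {b}  B: {b}  C: {b}
pass 2: (no change)
  S: {$,a,b}  A: {b}  B: {b}  C: {b}

FOLLOW(B) = ["b"]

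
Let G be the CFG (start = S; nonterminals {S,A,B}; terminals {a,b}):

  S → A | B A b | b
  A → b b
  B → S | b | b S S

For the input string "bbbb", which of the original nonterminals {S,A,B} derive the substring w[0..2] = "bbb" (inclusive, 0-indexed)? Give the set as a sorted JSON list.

Convert to CNF:
  S -> B X3 | T0 T0 | b
  A -> T0 T0
  B -> B X1 | T0 T0 | T0 X2 | b
  T0 -> b
  X1 -> A T0
  X2 -> S S
  X3 -> A T0

Fill CYK table bottom-up (cells [i..j] with 0 ≤ i ≤ j ≤ 2 only):
  [0..0]={B,S,T0}  "b"  orig:{B,S}
  [1..1]={B,S,T0}  "b"  orig:{B,S}
  [2..2]={B,S,T0}  "b"  orig:{B,S}
  [0..1]={A,B,S,X2}  "bb"  orig:{A,B,S}
  [1..2]={A,B,S,X2}  "bb"  orig:{A,B,S}
  [0..2]={B,X1,X2,X3}  "bbb"  orig:{B}

Original NTs in T[0,2] deriving "bbb": ["B"]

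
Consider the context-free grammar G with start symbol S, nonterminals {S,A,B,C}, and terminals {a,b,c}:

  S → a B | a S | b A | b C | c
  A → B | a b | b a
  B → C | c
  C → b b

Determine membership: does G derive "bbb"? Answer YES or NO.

CNF form of G:
  S -> T0 B | T0 S | T1 A | T1 C | c
  A -> T0 T1 | T1 T0 | T1 T1 | c
  B -> T1 T1 | c
  C -> T1 T1
  T0 -> a
  T1 -> b

Fill CYK table bottom-up:
  [0..0]={T1}  "b"  orig:{}
  [1..1]={T1}  "b"  orig:{}
  [2..2]={T1}  "b"  orig:{}
  [0..1]={A,B,C}  "bb"
  [1..2]={A,B,C}  "bb"
  [0..2]={S}  "bbb"

S ∈ T[0,2] ⇒ YES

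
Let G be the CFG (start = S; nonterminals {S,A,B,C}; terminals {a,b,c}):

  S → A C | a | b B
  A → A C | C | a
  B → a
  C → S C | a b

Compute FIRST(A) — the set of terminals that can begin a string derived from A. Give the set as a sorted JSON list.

FIRST iteration:
[1]
  A via A→a: +{a}
  B via B→a: +{a}
  C via C→a b: +{a}
  S via S→A C: +{a}
  S via S→b B: +{b}
  FIRST(S)={a,b}  FIRST(A)={a}  FIRST(B)={a}  FIRST(C)={a}
[2]
  C via C→S C: +{b}
  FIRST(S)={a,b}  FIRST(A)={a}  FIRST(B)={a}  FIRST(C)={a,b}
[3]
  A via A→C: +{b}
  FIRST(S)={a,b}  FIRST(A)={a,b}  FIRST(B)={a}  FIRST(C)={a,b}
[4] (no change)
  FIRST(S)={a,b}  FIRST(A)={a,b}  FIRST(B)={a}  FIRST(C)={a,b}

FIRST(A) = ["a", "b"]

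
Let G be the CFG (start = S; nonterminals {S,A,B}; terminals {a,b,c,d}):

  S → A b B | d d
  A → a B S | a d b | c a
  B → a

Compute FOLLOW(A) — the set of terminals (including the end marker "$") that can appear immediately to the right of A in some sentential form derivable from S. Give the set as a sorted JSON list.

FIRST iteration:
iter 1:
  A via A→a B S: +{a}
  A via A→c a: +{c}
  B via B→a: +{a}
  S via S→A b B: +{a,c}
  S via S→d d: +{d}
  S: {a,c,d}  A: {a,c}  B: {a}
iter 2: — fixpoint
  S: {a,c,d}  A: {a,c}  B: {a}

FOLLOW sets:
initialize: $ ∈ FOLLOW(S)
iter 1:
  A→a B S: FOLLOW(B) ⊇ FIRST(S) = {a,c,d}; new: +{a,c,d}
  S→A b B: FOLLOW(A) ⊇ FIRST(b) = {b}; new: +{b}
  S→A b B: FOLLOW(B) ⊇ FOLLOW(S) ⊇ {$}; new: +{$}
  FOLLOW[S]={$}  FOLLOW[A]={b}  FOLLOW[B]={$,a,c,d}
iter 2:
  A→a B S: FOLLOW(S) ⊇ FOLLOW(A) ⊇ {b}; new: +{b}
  S→A b B: FOLLOW(B) ⊇ FOLLOW(S) ⊇ {$,b}; new: +{b}
  FOLLOW[S]={$,b}  FOLLOW[A]={b}  FOLLOW[B]={$,a,b,c,d}
iter 3: (stable)
  FOLLOW[S]={$,b}  FOLLOW[A]={b}  FOLLOW[B]={$,a,b,c,d}

FOLLOW(A) = ["b"]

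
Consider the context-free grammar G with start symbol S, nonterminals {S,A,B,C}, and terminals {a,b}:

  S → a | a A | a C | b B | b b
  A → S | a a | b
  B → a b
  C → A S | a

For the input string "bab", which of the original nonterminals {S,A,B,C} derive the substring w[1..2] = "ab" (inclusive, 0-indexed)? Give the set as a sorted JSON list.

CNF form of G:
  S -> T0 A | T0 C | T1 B | T1 T1 | a
  A -> T0 A | T0 C | T0 T0 | T1 B | T1 T1 | a | b
  B -> T0 T1
  C -> A S | a
  T0 -> a
  T1 -> b

Fill CYK table bottom-up — only the sub-triangle for w[1..2]:
  cell(1,1) a: {A,C,S,T0}  orig:{A,C,S}
  cell(2,2) b: {A,T1}  orig:{A}
  cell(1,2) ab: {A,B,S}

Original NTs in T[1,2] deriving "ab": ["A", "B", "S"]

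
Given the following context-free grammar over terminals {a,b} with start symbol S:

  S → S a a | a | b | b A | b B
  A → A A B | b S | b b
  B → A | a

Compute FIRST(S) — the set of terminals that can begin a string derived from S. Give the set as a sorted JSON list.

FIRST sets, iterate to fixpoint:
[1]
  A via A→b S: +{b}
  B via B→A: +{b}
  B via B→a: +{a}
  S via S→a: +{a}
  S via S→b: +{b}
  FIRST(S)={a,b}  FIRST(A)={b}  FIRST(B)={a,b}
[2] — fixpoint
  FIRST(S)={a,b}  FIRST(A)={b}  FIRST(B)={a,b}

FIRST(S) = ["a", "b"]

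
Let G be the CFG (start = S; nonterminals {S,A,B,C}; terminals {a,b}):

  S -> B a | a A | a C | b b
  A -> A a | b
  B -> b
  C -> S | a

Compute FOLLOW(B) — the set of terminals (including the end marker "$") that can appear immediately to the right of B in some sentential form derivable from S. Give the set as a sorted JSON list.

FIRST sets, iterate to fixpoint:
iter 1:
  A via A→b: +{b}
  B via B→b: +{b}
  C via C→a: +{a}
  S via S→B a: +{b}
  S via S→a A: +{a}
  S: {a,b}  A: {b}  B: {b}  C: {a}
iter 2:
  C via C→S: +{b}
  S: {a,b}  A: {b}  B: {b}  C: {a,b}
iter 3: — fixpoint
  S: {a,b}  A: {b}  B: {b}  C: {a,b}

FOLLOW iteration:
initialize: $ ∈ FOLLOW(S)
iter 1:
  A→A a: FOLLOW(A) ⊇ FIRST(a) = {a}; new: +{a}
  S→B a: FOLLOW(B) ⊇ FIRST(a) = {a}; new: +{a}
  S→a A: FOLLOW(A) ⊇ FOLLOW(S) ⊇ {$}; new: +{$}
  S→a C: FOLLOW(C) ⊇ FOLLOW(S) ⊇ {$}; new: +{$}
  FOLLOW[S]={$}  FOLLOW[A]={$,a}  FOLLOW[B]={a}  FOLLOW[C]={$}
iter 2: done
  FOLLOW[S]={$}  FOLLOW[A]={$,a}  FOLLOW[B]={a}  FOLLOW[C]={$}

FOLLOW(B) = ["a"]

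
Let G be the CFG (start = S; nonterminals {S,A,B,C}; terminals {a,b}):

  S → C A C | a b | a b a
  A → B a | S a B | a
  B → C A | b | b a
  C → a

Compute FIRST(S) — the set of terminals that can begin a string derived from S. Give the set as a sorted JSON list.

FIRST iteration:
iter 1:
  A via A→a: +{a}
  B via B→b: +{b}
  C via C→a: +{a}
  S via S→C A C: +{a}
  FIRST(S)={a}  FIRST(A)={a}  FIRST(B)={b}  FIRST(C)={a}
iter 2:
  A via A→B a: +{b}
  B via B→C A: +{a}
  FIRST(S)={a}  FIRST(A)={a,b}  FIRST(B)={a,b}  FIRST(C)={a}
iter 3: (no change)
  FIRST(S)={a}  FIRST(A)={a,b}  FIRST(B)={a,b}  FIRST(C)={a}

FIRST(S) = ["a"]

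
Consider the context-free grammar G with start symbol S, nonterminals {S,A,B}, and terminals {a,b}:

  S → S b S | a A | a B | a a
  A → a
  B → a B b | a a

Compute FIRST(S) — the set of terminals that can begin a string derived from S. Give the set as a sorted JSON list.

FIRST iteration:
iter 1:
  A via A→a: +{a}
  B via B→a B b: +{a}
  S via S→a A: +{a}
  S: {a}  A: {a}  B: {a}
iter 2: — fixpoint
  S: {a}  A: {a}  B: {a}

FIRST(S) = ["a"]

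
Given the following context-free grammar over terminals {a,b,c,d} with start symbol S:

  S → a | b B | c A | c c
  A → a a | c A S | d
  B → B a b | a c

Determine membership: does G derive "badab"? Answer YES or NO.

CNF form of G:
  S -> T1 A | T1 T1 | T2 B | a
  A -> T0 T0 | T1 X3 | d
  B -> B X4 | T0 T1
  T0 -> a
  T1 -> c
  T2 -> b
  X3 -> A S
  X4 -> T0 T2

CYK fill:
  cell(0,0) b: {T2}  orig:{}
  cell(1,1) a: {S,T0}  orig:{S}
  cell(2,2) d: {A}
  cell(3,3) a: {S,T0}  orig:{S}
  cell(4,4) b: {T2}  orig:{}
  cell(0,1) ba: ∅
  cell(1,2) ad: ∅
  cell(2,3) da: {X3}  orig:{}
  cell(3,4) ab: {X4}  orig:{}
  cell(0,2) bad: ∅
  cell(1,3) ada: ∅
  cell(2,4) dab: ∅
  cell(0,3) bada: ∅
  cell(1,4) adab: ∅
  cell(0,4) badab: ∅

S ∉ T[0,4] ⇒ NO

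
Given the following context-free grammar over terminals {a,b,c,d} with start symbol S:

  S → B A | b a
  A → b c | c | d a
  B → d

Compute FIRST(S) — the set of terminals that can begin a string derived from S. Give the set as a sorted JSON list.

FIRST iteration:
pass 1:
  A via A→b c: +{b}
  A via A→c: +{c}
  A via A→d a: +{d}
  B via B→d: +{d}
  S via S→B A: +{d}
  S via S→b a: +{b}
  S: {b,d}  A: {b,c,d}  B: {d}
pass 2: — fixpoint
  S: {b,d}  A: {b,c,d}  B: {d}

FIRST(S) = ["b", "d"]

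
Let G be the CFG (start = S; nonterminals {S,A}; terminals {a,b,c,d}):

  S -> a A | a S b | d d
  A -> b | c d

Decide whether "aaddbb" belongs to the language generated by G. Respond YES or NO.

Convert to CNF:
  S -> T1 T1 | T2 A | T2 X4
  A -> T0 T1 | b
  T0 -> c
  T1 -> d
  T2 -> a
  T3 -> b
  X4 -> S T3

CYK fill:
  cell(0,0) a: {T2}  orig:{}
  cell(1,1) a: {T2}  orig:{}
  cell(2,2) d: {T1}  orig:{}
  cell(3,3) d: {T1}  orig:{}
  cell(4,4) b: {A,T3}  orig:{A}
  cell(5,5) b: {A,T3}  orig:{A}
  cell(0,1) aa: ∅
  cell(1,2) ad: ∅
  cell(2,3) dd: {S}
  cell(3,4) db: ∅
  cell(4,5) bb: ∅
  cell(0,2) aad: ∅
  cell(1,3) add: ∅
  cell(2,4) ddb: {X4}  orig:{}
  cell(3,5) dbb: ∅
  cell(0,3) aadd: ∅
  cell(1,4) addb: {S}
  cell(2,5) ddbb: ∅
  cell(0,4) aaddb: ∅
  cell(1,5) addbb: {X4}  orig:{}
  cell(0,5) aaddbb: {S}

S ∈ T[0,5] ⇒ YES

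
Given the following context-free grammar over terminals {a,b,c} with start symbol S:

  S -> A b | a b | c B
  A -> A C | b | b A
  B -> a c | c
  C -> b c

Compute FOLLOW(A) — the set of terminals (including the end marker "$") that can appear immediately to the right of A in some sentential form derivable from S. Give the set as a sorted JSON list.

Compute FIRST by fixpoint:
pass 1:
  A via A→b: +{b}
  B via B→a c: +{a}
  B via B→c: +{c}
  C via C→b c: +{b}
  S via S→A b: +{b}
  S via S→a b: +{a}
  S via S→c B: +{c}
  FIRST(S)={a,b,c}  FIRST(A)={b}  FIRST(B)={a,c}  FIRST(C)={b}
pass 2: (stable)
  FIRST(S)={a,b,c}  FIRST(A)={b}  FIRST(B)={a,c}  FIRST(C)={b}

FOLLOW iteration:
seed FOLLOW(S) with $
iter 1:
  A→A C: FOLLOW(A) ⊇ FIRST(C) = {b}; new: +{b}
  A→A C: FOLLOW(C) ⊇ FOLLOW(A) ⊇ {b}; new: +{b}
  S→c B: FOLLOW(B) ⊇ FOLLOW(S) ⊇ {$}; new: +{$}
  S: {$}  A: {b}  B: {$}  C: {b}
iter 2: — fixpoint
  S: {$}  A: {b}  B: {$}  C: {b}

FOLLOW(A) = ["b"]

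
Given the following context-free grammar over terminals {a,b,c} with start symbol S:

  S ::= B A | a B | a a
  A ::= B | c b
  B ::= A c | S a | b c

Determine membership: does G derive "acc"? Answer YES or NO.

Convert to CNF:
  S -> B A | T1 B | T1 T1
  A -> A T0 | S T1 | T0 T2 | T2 T0
  B -> A T0 | S T1 | T2 T0
  T0 -> c
  T1 -> a
  T2 -> b

Fill CYK table bottom-up:
  [0..0]={T1}  "a"  orig:{}
  [1..1]={T0}  "c"  orig:{}
  [2..2]={T0}  "c"  orig:{}
  [0..1]=∅  "ac"
  [1..2]=∅  "cc"
  [0..2]=∅  "acc"

S ∉ T[0,2] ⇒ NO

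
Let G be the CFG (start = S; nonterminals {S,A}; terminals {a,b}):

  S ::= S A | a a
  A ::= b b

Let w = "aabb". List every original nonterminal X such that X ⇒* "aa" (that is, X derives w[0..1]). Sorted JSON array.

CNF form of G:
  S -> S A | T1 T1
  A -> T0 T0
  T0 -> b
  T1 -> a

CYK table (by increasing span) (cells [i..j] with 0 ≤ i ≤ j ≤ 1 only):
  [0..0]={T1}  "a"  orig:{}
  [1..1]={T1}  "a"  orig:{}
  [0..1]={S}  "aa"

Original NTs in T[0,1] deriving "aa": ["S"]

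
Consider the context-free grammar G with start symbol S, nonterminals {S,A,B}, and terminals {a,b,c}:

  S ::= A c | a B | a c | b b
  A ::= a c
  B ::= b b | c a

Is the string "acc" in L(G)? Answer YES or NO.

Convert to CNF:
  S -> A T1 | T0 B | T0 T1 | T2 T2
  A -> T0 T1
  B -> T1 T0 | T2 T2
  T0 -> a
  T1 -> c
  T2 -> b

Fill CYK table bottom-up:
  cell(0,0) a: {T0}  orig:{}
  cell(1,1) c: {T1}  orig:{}
  cell(2,2) c: {T1}  orig:{}
  cell(0,1) ac: {A,S}
  cell(1,2) cc: ∅
  cell(0,2) acc: {S}

S ∈ T[0,2] ⇒ YES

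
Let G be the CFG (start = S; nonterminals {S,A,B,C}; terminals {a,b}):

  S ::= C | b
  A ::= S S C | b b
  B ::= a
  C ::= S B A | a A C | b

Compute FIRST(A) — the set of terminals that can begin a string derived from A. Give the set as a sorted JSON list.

FIRST sets, iterate to fixpoint:
iter 1:
  A via A→b b: +{b}
  B via B→a: +{a}
  C via C→a A C: +{a}
  C via C→b: +{b}
  S via S→C: +{a,b}
  S: {a,b}  A: {b}  B: {a}  C: {a,b}
iter 2:
  A via A→S S C: +{a}
  S: {a,b}  A: {a,b}  B: {a}  C: {a,b}
iter 3: (no change)
  S: {a,b}  A: {a,b}  B: {a}  C: {a,b}

FIRST(A) = ["a", "b"]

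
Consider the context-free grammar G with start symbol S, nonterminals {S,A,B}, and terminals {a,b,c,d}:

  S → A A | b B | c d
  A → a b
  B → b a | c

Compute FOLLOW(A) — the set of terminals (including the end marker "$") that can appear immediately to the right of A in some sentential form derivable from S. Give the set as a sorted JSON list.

Compute FIRST by fixpoint:
[1]
  A via A→a b: +{a}
  B via B→b a: +{b}
  B via B→c: +{c}
  S via S→A A: +{a}
  S via S→b B: +{b}
  S via S→c d: +{c}
  FIRST(S)={a,b,c}  FIRST(A)={a}  FIRST(B)={b,c}
[2] (no change)
  FIRST(S)={a,b,c}  FIRST(A)={a}  FIRST(B)={b,c}

Compute FOLLOW by fixpoint:
seed FOLLOW(S) with $
[1]
  S→A A: FOLLOW(A) ⊇ FIRST(A) = {a}; new: +{a}
  S→A A: FOLLOW(A) ⊇ FOLLOW(S) ⊇ {$}; new: +{$}
  S→b B: FOLLOW(B) ⊇ FOLLOW(S) ⊇ {$}; new: +{$}
  FOLLOW(S)={$}  FOLLOW(A)={$,a}  FOLLOW(B)={$}
[2] — fixpoint
  FOLLOW(S)={$}  FOLLOW(A)={$,a}  FOLLOW(B)={$}

FOLLOW(A) = ["$", "a"]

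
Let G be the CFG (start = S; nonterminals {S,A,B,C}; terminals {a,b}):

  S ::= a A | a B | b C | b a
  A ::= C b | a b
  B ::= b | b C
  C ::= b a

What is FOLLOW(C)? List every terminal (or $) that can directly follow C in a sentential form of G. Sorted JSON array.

FIRST iteration:
pass 1:
  A via A→a b: +{a}
  B via B→b: +{b}
  C via C→b a: +{b}
  S via S→a A: +{a}
  S via S→b C: +{b}
  FIRST[S]={a,b}  FIRST[A]={a}  FIRST[B]={b}  FIRST[C]={b}
pass 2:
  A via A→C b: +{b}
  FIRST[S]={a,b}  FIRST[A]={a,b}  FIRST[B]={b}  FIRST[C]={b}
pass 3: done
  FIRST[S]={a,b}  FIRST[A]={a,b}  FIRST[B]={b}  FIRST[C]={b}

Compute FOLLOW by fixpoint:
initialize: $ ∈ FOLLOW(S)
[1]
  A→C b: FOLLOW(C) ⊇ FIRST(b) = {b}; new: +{b}
  S→a A: FOLLOW(A) ⊇ FOLLOW(S) ⊇ {$}; new: +{$}
  S→a B: FOLLOW(B) ⊇ FOLLOW(S) ⊇ {$}; new: +{$}
  S→b C: FOLLOW(C) ⊇ FOLLOW(S) ⊇ {$}; new: +{$}
  S: {$}  A: {$}  B: {$}  C: {$,b}
[2] (no change)
  S: {$}  A: {$}  B: {$}  C: {$,b}

FOLLOW(C) = ["$", "b"]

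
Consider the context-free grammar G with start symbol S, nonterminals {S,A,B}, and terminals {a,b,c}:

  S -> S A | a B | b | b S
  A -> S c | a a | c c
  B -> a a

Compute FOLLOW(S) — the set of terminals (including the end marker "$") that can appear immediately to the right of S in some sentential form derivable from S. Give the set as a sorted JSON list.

FIRST iteration:
iter 1:
  A via A→a a: +{a}
  A via A→c c: +{c}
  B via B→a a: +{a}
  S via S→a B: +{a}
  S via S→b: +{b}
  S: {a,b}  A: {a,c}  B: {a}
iter 2:
  A via A→S c: +{b}
  S: {a,b}  A: {a,b,c}  B: {a}
iter 3: (no change)
  S: {a,b}  A: {a,b,c}  B: {a}

FOLLOW sets:
FOLLOW(S) := {$}
[1]
  A→S c: FOLLOW(S) ⊇ FIRST(c) = {c}; new: +{c}
  S→S A: FOLLOW(S) ⊇ FIRST(A) = {a,b,c}; new: +{a,b}
  S→S A: FOLLOW(A) ⊇ FOLLOW(S) ⊇ {$,a,b,c}; new: +{$,a,b,c}
  S→a B: FOLLOW(B) ⊇ FOLLOW(S) ⊇ {$,a,b,c}; new: +{$,a,b,c}
  S: {$,a,b,c}  A: {$,a,b,c}  B: {$,a,b,c}
[2] — fixpoint
  S: {$,a,b,c}  A: {$,a,b,c}  B: {$,a,b,c}

FOLLOW(S) = ["$", "a", "b", "c"]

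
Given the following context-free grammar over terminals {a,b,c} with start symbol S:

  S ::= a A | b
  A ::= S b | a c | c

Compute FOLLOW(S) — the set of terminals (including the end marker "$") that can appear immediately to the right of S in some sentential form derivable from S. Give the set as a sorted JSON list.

Compute FIRST by fixpoint:
[1]
  A via A→a c: +{a}
  A via A→c: +{c}
  S via S→a A: +{a}
  S via S→b: +{b}
  FIRST[S]={a,b}  FIRST[A]={a,c}
[2]
  A via A→S b: +{b}
  FIRST[S]={a,b}  FIRST[A]={a,b,c}
[3] done
  FIRST[S]={a,b}  FIRST[A]={a,b,c}

FOLLOW iteration:
FOLLOW(S) := {$}
iter 1:
  A→S b: FOLLOW(S) ⊇ FIRST(b) = {b}; new: +{b}
  S→a A: FOLLOW(A) ⊇ FOLLOW(S) ⊇ {$,b}; new: +{$,b}
  FOLLOW(S)={$,b}  FOLLOW(A)={$,b}
iter 2: (no change)
  FOLLOW(S)={$,b}  FOLLOW(A)={$,b}

FOLLOW(S) = ["$", "b"]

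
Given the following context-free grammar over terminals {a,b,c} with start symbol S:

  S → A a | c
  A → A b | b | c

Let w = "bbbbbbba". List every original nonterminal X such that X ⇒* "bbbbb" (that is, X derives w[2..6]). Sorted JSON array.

Convert to CNF:
  S -> A T1 | c
  A -> A T0 | b | c
  T0 -> b
  T1 -> a

CYK fill — only the sub-triangle for w[2..6]:
  T[2,2] 'b' = {A,T0}  orig:{A}
  T[3,3] 'b' = {A,T0}  orig:{A}
  T[4,4] 'b' = {A,T0}  orig:{A}
  T[5,5] 'b' = {A,T0}  orig:{A}
  T[6,6] 'b' = {A,T0}  orig:{A}
  T[2,3] 'bb' = {A}
  T[3,4] 'bb' = {A}
  T[4,5] 'bb' = {A}
  T[5,6] 'bb' = {A}
  T[2,4] 'bbb' = {A}
  T[3,5] 'bbb' = {A}
  T[4,6] 'bbb' = {A}
  T[2,5] 'bbbb' = {A}
  T[3,6] 'bbbb' = {A}
  T[2,6] 'bbbbb' = {A}

Original NTs in T[2,6] deriving "bbbbb": ["A"]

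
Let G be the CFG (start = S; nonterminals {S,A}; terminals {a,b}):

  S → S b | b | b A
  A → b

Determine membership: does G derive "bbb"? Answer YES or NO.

Convert to CNF:
  S -> S T0 | T0 A | b
  A -> b
  T0 -> b

CYK table (by increasing span):
  cell(0,0) b: {A,S,T0}  orig:{A,S}
  cell(1,1) b: {A,S,T0}  orig:{A,S}
  cell(2,2) b: {A,S,T0}  orig:{A,S}
  cell(0,1) bb: {S}
  cell(1,2) bb: {S}
  cell(0,2) bbb: {S}

S ∈ T[0,2] ⇒ YES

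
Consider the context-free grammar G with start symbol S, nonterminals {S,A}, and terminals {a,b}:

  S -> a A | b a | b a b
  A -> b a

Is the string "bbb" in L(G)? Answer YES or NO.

Convert to CNF:
  S -> T0 T1 | T0 X2 | T1 A
  A -> T0 T1
  T0 -> b
  T1 -> a
  X2 -> T1 T0

CYK fill:
  cell(0,0) b: {T0}  orig:{}
  cell(1,1) b: {T0}  orig:{}
  cell(2,2) b: {T0}  orig:{}
  cell(0,1) bb: ∅
  cell(1,2) bb: ∅
  cell(0,2) bbb: ∅

S ∉ T[0,2] ⇒ NO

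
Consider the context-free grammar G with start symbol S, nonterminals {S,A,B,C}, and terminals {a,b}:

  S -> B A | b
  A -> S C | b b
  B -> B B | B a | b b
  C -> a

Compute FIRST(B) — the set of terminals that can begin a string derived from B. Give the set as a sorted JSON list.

FIRST iteration:
round 1:
  A via A→b b: +{b}
  B via B→b b: +{b}
  C via C→a: +{a}
  S via S→B A: +{b}
  S: {b}  A: {b}  B: {b}  C: {a}
round 2: (no change)
  S: {b}  A: {b}  B: {b}  C: {a}

FIRST(B) = ["b"]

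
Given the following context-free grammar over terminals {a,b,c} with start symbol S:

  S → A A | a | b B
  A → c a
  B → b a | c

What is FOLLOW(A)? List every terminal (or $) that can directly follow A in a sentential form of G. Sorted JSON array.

FIRST sets, iterate to fixpoint:
[1]
  A via A→c a: +{c}
  B via B→b a: +{b}
  B via B→c: +{c}
  S via S→A A: +{c}
  S via S→a: +{a}
  S via S→b B: +{b}
  S: {a,b,c}  A: {c}  B: {b,c}
[2] (stable)
  S: {a,b,c}  A: {c}  B: {b,c}

FOLLOW sets:
seed FOLLOW(S) with $
round 1:
  S→A A: FOLLOW(A) ⊇ FIRST(A) = {c}; new: +{c}
  S→A A: FOLLOW(A) ⊇ FOLLOW(S) ⊇ {$}; new: +{$}
  S→b B: FOLLOW(B) ⊇ FOLLOW(S) ⊇ {$}; new: +{$}
  S: {$}  A: {$,c}  B: {$}
round 2: (stable)
  S: {$}  A: {$,c}  B: {$}

FOLLOW(A) = ["$", "c"]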